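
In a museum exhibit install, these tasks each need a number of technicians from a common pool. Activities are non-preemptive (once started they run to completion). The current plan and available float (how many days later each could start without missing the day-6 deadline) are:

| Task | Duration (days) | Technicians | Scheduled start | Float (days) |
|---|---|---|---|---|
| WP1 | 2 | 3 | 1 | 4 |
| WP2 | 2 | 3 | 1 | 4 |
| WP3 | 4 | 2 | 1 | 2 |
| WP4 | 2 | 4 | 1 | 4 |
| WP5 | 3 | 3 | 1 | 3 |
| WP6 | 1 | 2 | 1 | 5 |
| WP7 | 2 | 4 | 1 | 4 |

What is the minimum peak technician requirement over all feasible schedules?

8

Early-start (WP1@1, WP2@1, WP3@1, WP4@1, WP5@1, WP6@1, WP7@1) gives peak 21: d1:21  d2:19  d3:5  d4:2  d5:0  d6:0.
Shift WP2→3, WP4→5, WP6→4, WP7→5.
Schedule WP1@1, WP2@3, WP3@1, WP4@5, WP5@1, WP6@4, WP7@5: d1:8  d2:8  d3:8  d4:7  d5:8  d6:8 — peak 8.
Total technician-days = 47 over 6 days ⇒ peak ≥ ⌈47/6⌉ = 8, so 8 is optimal.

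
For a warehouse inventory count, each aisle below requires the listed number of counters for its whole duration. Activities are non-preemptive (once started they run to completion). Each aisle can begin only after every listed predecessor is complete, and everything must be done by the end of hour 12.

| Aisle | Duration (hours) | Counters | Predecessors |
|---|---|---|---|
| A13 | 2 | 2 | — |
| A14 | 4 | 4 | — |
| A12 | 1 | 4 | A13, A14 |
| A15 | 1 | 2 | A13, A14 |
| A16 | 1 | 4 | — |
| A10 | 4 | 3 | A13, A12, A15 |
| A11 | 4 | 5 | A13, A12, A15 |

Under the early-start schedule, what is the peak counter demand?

Early-start schedule: A13@1, A14@1, A12@5, A15@5, A16@1, A10@6, A11@6.
Load per hour: hour 1: 10, hour 2: 6, hour 3: 4, hour 4: 4, hour 5: 6, hour 6: 8, hour 7: 8, hour 8: 8, hour 9: 8, hour 10: 0, hour 11: 0, hour 12: 0.
Peak is 10.

10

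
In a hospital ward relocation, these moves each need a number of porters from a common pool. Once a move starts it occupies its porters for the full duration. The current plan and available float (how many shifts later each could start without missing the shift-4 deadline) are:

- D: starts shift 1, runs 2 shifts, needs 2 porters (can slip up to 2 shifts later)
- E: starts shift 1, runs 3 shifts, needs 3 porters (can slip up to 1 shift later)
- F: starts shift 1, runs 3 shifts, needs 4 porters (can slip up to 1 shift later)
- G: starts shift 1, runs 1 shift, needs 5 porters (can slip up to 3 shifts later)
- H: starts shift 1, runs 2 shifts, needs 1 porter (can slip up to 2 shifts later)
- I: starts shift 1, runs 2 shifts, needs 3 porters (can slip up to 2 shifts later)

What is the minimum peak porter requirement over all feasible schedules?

Early-start (D@1, E@1, F@1, G@1, H@1, I@1) gives peak 18: s1:18  s2:13  s3:7  s4:0.
Shift G→4, I→3.
Schedule D@1, E@1, F@1, G@4, H@1, I@3: s1:10  s2:10  s3:10  s4:8 — peak 10.
Total porter-shifts = 38 over 4 shifts ⇒ peak ≥ ⌈38/4⌉ = 10, so 10 is optimal.

10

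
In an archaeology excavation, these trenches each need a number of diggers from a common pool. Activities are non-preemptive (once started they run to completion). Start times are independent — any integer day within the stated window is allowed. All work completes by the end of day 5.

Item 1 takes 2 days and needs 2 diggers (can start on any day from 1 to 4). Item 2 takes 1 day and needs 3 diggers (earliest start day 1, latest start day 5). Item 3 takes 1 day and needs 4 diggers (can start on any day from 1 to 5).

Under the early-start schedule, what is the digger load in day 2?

At early start, day 2 has: Item 1.
Demand: 2 = 2.

2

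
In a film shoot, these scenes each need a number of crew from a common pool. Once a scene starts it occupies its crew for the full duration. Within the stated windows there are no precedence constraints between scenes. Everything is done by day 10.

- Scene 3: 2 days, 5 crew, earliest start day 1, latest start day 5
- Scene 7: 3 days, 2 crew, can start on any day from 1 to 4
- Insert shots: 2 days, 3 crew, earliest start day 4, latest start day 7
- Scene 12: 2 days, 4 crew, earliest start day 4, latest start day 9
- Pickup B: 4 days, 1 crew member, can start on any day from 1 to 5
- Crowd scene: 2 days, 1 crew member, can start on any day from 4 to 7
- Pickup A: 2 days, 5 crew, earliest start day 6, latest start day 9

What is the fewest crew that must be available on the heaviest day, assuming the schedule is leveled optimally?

6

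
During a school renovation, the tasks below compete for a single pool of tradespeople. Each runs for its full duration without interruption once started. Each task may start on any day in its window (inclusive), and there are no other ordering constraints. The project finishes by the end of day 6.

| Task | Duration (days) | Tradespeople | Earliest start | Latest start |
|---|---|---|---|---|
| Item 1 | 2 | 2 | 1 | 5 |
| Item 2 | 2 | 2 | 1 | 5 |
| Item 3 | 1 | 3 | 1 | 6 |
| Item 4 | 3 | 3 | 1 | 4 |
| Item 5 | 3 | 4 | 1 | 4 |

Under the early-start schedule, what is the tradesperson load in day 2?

11

At early start, day 2 has: Item 1, Item 2, Item 4, Item 5.
Demand: 2 + 2 + 3 + 4 = 11.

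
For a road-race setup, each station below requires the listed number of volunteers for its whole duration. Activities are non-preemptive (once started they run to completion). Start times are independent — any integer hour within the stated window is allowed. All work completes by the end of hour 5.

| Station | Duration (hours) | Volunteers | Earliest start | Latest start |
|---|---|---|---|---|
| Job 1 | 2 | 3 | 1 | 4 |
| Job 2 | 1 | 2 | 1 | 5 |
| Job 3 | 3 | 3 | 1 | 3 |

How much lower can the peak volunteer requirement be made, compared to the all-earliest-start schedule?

Early-start peak: h1:8  h2:6  h3:3  h4:0  h5:0 ⇒ 8.
Leveled (Job 1@1, Job 2@1, Job 3@3): h1:5  h2:3  h3:3  h4:3  h5:3 ⇒ 5.
Reduction 8 − 5 = 3.

3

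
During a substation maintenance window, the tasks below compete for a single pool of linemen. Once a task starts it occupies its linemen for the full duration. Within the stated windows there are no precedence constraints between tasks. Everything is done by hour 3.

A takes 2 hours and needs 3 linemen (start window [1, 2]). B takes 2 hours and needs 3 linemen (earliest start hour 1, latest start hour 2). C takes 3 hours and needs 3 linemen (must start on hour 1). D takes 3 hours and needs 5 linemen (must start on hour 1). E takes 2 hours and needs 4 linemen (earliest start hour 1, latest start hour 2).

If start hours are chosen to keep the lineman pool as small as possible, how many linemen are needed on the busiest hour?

18

Schedule A@1, B@1, C@1, D@1, E@1: h1:18  h2:18  h3:8 — peak 18.
No arrangement of the 8 feasible schedules does better.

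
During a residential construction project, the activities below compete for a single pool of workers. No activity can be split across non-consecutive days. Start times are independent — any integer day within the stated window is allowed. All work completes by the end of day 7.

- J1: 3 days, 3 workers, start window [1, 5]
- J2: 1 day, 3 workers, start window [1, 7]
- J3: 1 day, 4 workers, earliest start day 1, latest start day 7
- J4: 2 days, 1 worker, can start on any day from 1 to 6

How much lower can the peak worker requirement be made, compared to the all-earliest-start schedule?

Early-start peak: d1:11  d2:4  d3:3  d4:0  d5:0  d6:0  d7:0 ⇒ 11.
Leveled (J1@1, J2@4, J3@5, J4@1): d1:4  d2:4  d3:3  d4:3  d5:4  d6:0  d7:0 ⇒ 4.
Reduction 11 − 4 = 7.

7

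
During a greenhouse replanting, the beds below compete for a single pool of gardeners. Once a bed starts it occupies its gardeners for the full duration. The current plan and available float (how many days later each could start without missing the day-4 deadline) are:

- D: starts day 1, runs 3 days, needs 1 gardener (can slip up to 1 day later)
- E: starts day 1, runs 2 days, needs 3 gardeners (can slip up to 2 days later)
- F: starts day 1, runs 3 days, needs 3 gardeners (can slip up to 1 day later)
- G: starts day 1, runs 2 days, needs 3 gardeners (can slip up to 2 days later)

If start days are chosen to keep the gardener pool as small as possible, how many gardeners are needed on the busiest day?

Early-start (D@1, E@1, F@1, G@1) gives peak 10: d1:10  d2:10  d3:4  d4:0.
Shift G→3.
Schedule D@1, E@1, F@1, G@3: d1:7  d2:7  d3:7  d4:3 — peak 7.

7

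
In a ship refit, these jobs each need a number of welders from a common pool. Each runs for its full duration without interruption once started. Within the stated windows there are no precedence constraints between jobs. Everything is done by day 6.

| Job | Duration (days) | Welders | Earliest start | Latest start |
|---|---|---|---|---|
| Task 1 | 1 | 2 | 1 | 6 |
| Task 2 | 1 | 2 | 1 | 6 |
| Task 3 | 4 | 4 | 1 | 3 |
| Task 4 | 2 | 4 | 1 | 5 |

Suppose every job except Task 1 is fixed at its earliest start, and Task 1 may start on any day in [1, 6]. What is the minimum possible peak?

Task 1@1: d1:12  d2:8  d3:4  d4:4  d5:0  d6:0 → peak 12
Task 1@2: d1:10  d2:10  d3:4  d4:4  d5:0  d6:0 → peak 10
Task 1@3: d1:10  d2:8  d3:6  d4:4  d5:0  d6:0 → peak 10
Task 1@4: d1:10  d2:8  d3:4  d4:6  d5:0  d6:0 → peak 10
Task 1@5: d1:10  d2:8  d3:4  d4:4  d5:2  d6:0 → peak 10
Task 1@6: d1:10  d2:8  d3:4  d4:4  d5:0  d6:2 → peak 10
Best is Task 1@2, peak 10.

10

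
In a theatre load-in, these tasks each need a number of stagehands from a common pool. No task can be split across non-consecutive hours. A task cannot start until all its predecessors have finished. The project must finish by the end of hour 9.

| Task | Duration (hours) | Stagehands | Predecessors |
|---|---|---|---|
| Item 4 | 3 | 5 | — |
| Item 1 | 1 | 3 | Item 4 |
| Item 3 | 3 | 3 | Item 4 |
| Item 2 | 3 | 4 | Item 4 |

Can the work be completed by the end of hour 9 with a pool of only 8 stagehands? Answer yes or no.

yes

Schedule Item 4@1, Item 1@4, Item 3@4, Item 2@7: h1:5  h2:5  h3:5  h4:6  h5:3  h6:3  h7:4  h8:4  h9:4 — peak 6 ≤ 8.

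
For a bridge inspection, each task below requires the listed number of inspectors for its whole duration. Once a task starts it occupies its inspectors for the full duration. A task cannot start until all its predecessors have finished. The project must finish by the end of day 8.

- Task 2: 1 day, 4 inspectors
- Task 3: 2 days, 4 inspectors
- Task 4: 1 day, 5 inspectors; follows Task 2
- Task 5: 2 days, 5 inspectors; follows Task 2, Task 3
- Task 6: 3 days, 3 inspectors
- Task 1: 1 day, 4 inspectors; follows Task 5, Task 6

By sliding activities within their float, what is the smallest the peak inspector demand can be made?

Early-start (Task 2@1, Task 3@1, Task 4@2, Task 5@3, Task 6@1, Task 1@5) gives peak 12: d1:11  d2:12  d3:8  d4:5  d5:4  d6:0  d7:0  d8:0.
Shift Task 3→2, Task 4→4, Task 5→5, Task 1→7.
Schedule Task 2@1, Task 3@2, Task 4@4, Task 5@5, Task 6@1, Task 1@7: d1:7  d2:7  d3:7  d4:5  d5:5  d6:5  d7:4  d8:0 — peak 7.

7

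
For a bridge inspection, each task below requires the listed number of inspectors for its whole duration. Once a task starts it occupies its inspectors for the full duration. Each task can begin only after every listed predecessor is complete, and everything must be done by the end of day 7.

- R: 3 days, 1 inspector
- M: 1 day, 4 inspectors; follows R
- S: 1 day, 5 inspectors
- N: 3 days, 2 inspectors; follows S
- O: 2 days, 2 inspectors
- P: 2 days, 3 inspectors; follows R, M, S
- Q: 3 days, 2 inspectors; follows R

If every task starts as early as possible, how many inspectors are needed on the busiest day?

Early-start schedule: R@1, M@4, S@1, N@2, O@1, P@5, Q@4.
Load per day: day 1: 8, day 2: 5, day 3: 3, day 4: 8, day 5: 5, day 6: 5, day 7: 0.
Peak is 8.

8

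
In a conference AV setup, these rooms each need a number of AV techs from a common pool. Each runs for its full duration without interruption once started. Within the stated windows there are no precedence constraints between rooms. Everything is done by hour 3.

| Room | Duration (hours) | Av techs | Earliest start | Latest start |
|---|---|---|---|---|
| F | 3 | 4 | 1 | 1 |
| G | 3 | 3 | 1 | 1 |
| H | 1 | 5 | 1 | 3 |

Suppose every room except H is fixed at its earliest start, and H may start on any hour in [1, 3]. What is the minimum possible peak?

12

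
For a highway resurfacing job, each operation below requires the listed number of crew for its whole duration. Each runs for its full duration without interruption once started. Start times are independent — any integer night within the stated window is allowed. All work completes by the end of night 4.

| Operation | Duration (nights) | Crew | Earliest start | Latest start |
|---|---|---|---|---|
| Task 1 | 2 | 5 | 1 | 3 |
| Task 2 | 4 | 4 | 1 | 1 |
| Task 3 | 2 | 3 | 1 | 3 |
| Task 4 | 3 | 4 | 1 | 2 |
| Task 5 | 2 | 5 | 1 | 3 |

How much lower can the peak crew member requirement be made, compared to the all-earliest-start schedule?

Early-start peak: n1:21  n2:21  n3:8  n4:4 ⇒ 21.
Leveled (Task 1@1, Task 2@1, Task 3@1, Task 4@1, Task 5@3): n1:16  n2:16  n3:13  n4:9 ⇒ 16.
Reduction 21 − 16 = 5.

5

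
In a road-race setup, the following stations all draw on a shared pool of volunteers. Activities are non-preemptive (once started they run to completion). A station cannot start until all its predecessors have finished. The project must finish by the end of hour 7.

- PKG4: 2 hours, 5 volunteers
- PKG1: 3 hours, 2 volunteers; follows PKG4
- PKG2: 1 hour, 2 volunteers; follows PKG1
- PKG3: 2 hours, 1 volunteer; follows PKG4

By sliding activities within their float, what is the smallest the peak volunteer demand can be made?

Schedule PKG4@1, PKG1@3, PKG2@6, PKG3@3: h1:5  h2:5  h3:3  h4:3  h5:2  h6:2  h7:0 — peak 5.
No arrangement of the 15 feasible schedules does better.

5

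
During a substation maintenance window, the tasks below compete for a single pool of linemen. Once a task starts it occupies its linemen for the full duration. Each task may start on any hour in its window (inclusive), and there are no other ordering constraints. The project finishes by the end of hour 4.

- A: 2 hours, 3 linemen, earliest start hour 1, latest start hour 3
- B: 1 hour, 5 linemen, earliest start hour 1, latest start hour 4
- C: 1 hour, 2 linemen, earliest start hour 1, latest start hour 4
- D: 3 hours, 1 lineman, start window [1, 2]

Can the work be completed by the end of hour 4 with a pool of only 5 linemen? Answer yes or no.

Schedule A@1, B@4, C@3, D@1: h1:4  h2:4  h3:3  h4:5 — peak 5 ≤ 5.

yes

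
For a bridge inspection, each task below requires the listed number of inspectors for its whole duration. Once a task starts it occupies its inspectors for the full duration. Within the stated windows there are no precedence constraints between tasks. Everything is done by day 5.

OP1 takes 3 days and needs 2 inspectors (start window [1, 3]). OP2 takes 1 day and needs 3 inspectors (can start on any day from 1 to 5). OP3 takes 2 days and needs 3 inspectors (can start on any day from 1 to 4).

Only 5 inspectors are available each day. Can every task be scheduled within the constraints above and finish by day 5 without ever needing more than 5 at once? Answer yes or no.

yes

Schedule OP1@1, OP2@1, OP3@2: d1:5  d2:5  d3:5  d4:0  d5:0 — peak 5 ≤ 5.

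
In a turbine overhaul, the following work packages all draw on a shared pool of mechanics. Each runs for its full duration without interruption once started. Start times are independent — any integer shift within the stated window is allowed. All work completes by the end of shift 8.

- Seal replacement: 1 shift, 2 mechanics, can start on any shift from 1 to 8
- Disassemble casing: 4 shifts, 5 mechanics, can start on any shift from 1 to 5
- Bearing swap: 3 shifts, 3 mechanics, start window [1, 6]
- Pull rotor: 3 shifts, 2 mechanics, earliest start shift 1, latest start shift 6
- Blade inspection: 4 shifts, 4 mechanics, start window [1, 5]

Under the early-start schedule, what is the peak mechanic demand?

Early-start schedule: Seal replacement@1, Disassemble casing@1, Bearing swap@1, Pull rotor@1, Blade inspection@1.
Load per shift: shift 1: 16, shift 2: 14, shift 3: 14, shift 4: 9, shift 5: 0, shift 6: 0, shift 7: 0, shift 8: 0.
Peak is 16.

16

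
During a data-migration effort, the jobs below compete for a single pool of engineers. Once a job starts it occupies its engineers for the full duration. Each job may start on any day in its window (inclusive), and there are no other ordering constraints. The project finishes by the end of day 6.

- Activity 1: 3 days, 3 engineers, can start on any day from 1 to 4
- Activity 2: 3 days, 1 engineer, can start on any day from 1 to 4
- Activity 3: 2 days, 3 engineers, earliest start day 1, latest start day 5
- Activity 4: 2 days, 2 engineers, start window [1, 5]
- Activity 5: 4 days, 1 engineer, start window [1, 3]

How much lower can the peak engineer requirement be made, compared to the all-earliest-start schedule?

5

Early-start peak: d1:10  d2:10  d3:5  d4:1  d5:0  d6:0 ⇒ 10.
Leveled (Activity 1@1, Activity 2@1, Activity 3@4, Activity 4@5, Activity 5@1): d1:5  d2:5  d3:5  d4:4  d5:5  d6:2 ⇒ 5.
Reduction 10 − 5 = 5.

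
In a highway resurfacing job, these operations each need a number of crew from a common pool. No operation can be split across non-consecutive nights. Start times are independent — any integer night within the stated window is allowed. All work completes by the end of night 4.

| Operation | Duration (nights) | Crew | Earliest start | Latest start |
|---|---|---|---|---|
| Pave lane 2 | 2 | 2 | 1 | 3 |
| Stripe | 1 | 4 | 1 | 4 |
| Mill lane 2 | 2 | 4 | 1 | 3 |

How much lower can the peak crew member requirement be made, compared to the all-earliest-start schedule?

Early-start peak: n1:10  n2:6  n3:0  n4:0 ⇒ 10.
Leveled (Pave lane 2@1, Stripe@1, Mill lane 2@2): n1:6  n2:6  n3:4  n4:0 ⇒ 6.
Reduction 10 − 6 = 4.

4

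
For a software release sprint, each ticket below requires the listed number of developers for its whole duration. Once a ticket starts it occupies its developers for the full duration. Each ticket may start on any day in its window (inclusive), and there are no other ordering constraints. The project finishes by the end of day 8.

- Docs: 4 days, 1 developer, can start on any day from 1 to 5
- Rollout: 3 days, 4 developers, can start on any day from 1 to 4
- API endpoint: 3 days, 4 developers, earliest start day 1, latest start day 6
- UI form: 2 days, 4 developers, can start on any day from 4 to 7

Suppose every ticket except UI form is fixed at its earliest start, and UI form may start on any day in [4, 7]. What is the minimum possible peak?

UI form@4: d1:9  d2:9  d3:9  d4:5  d5:4  d6:0  d7:0  d8:0 → peak 9
UI form@5: d1:9  d2:9  d3:9  d4:1  d5:4  d6:4  d7:0  d8:0 → peak 9
UI form@6: d1:9  d2:9  d3:9  d4:1  d5:0  d6:4  d7:4  d8:0 → peak 9
UI form@7: d1:9  d2:9  d3:9  d4:1  d5:0  d6:0  d7:4  d8:4 → peak 9
Best is UI form@4, peak 9.

9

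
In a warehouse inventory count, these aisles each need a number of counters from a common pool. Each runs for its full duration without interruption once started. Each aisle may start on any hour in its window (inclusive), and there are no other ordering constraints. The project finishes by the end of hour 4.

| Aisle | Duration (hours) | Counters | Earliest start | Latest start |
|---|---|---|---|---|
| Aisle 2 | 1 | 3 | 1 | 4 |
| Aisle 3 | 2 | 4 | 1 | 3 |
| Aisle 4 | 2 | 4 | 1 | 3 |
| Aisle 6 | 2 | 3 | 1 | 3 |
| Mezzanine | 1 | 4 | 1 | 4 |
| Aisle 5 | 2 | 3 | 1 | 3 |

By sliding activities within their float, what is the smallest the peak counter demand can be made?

10

Early-start (Aisle 2@1, Aisle 3@1, Aisle 4@1, Aisle 6@1, Mezzanine@1, Aisle 5@1) gives peak 21: h1:21  h2:14  h3:0  h4:0.
Shift Aisle 4→2, Aisle 6→3, Mezzanine→4, Aisle 5→3.
Schedule Aisle 2@1, Aisle 3@1, Aisle 4@2, Aisle 6@3, Mezzanine@4, Aisle 5@3: h1:7  h2:8  h3:10  h4:10 — peak 10.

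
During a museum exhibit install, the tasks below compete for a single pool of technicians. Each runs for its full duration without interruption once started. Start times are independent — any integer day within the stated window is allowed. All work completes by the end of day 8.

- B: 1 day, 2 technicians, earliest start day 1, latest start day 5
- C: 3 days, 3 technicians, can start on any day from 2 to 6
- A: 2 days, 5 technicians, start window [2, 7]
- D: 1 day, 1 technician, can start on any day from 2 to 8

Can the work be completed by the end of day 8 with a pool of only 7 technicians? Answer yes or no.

Schedule B@1, C@2, A@5, D@2: d1:2  d2:4  d3:3  d4:3  d5:5  d6:5  d7:0  d8:0 — peak 5 ≤ 7.

yes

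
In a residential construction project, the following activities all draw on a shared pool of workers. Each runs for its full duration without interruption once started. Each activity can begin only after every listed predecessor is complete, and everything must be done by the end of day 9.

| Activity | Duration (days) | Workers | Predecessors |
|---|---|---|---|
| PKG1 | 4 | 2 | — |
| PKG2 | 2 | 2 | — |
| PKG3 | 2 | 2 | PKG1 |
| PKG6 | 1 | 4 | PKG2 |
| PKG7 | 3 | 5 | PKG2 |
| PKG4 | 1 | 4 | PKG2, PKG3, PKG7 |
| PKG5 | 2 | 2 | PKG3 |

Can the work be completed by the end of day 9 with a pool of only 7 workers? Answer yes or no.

Schedule PKG1@1, PKG2@1, PKG3@5, PKG6@3, PKG7@4, PKG4@7, PKG5@7: d1:4  d2:4  d3:6  d4:7  d5:7  d6:7  d7:6  d8:2  d9:0 — peak 7 ≤ 7.

yes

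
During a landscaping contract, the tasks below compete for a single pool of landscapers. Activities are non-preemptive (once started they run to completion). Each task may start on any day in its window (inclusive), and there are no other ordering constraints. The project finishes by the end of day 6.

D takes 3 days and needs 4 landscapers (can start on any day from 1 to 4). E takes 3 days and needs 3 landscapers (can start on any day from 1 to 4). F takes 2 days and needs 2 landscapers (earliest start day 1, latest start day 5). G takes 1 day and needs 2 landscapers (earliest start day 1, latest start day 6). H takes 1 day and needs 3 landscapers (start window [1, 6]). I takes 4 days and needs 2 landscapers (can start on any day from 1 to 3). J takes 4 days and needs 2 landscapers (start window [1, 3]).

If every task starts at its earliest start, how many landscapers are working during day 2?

13

At early start, day 2 has: D, E, F, I, J.
Demand: 4 + 3 + 2 + 2 + 2 = 13.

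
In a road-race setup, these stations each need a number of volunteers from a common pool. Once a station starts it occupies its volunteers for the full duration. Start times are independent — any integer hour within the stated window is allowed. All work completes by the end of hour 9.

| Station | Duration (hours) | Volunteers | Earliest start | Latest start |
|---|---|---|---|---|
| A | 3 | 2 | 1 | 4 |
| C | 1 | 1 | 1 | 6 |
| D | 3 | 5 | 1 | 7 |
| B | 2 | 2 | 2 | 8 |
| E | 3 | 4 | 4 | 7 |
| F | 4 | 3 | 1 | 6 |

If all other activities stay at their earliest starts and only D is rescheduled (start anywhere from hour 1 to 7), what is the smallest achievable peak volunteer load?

7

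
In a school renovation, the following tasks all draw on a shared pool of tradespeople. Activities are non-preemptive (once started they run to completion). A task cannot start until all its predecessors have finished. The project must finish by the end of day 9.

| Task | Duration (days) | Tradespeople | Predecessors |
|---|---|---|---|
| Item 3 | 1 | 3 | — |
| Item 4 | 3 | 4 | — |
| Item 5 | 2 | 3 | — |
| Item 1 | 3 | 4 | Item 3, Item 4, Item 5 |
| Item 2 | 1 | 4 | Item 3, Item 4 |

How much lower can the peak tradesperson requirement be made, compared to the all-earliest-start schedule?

Early-start peak: d1:10  d2:7  d3:4  d4:8  d5:4  d6:4  d7:0  d8:0  d9:0 ⇒ 10.
Leveled (Item 3@1, Item 4@3, Item 5@1, Item 1@6, Item 2@9): d1:6  d2:3  d3:4  d4:4  d5:4  d6:4  d7:4  d8:4  d9:4 ⇒ 6.
Reduction 10 − 6 = 4.

4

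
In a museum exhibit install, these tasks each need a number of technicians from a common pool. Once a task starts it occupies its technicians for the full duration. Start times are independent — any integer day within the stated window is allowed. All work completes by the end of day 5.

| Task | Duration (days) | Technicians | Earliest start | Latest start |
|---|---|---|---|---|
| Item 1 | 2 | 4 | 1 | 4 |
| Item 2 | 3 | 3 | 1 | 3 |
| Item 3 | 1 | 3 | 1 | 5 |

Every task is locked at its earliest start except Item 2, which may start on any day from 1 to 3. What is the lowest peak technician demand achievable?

Item 2@1: d1:10  d2:7  d3:3  d4:0  d5:0 → peak 10
Item 2@2: d1:7  d2:7  d3:3  d4:3  d5:0 → peak 7
Item 2@3: d1:7  d2:4  d3:3  d4:3  d5:3 → peak 7
Best is Item 2@2, peak 7.

7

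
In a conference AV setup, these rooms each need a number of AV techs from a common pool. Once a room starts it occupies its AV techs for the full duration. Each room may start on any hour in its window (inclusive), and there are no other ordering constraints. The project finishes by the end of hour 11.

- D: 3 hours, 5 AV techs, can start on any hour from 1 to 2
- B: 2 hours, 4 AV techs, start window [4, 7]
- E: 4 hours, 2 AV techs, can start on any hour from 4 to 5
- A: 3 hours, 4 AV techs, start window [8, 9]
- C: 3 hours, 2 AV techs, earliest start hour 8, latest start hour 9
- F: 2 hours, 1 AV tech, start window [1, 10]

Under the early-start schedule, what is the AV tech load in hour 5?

6

At early start, hour 5 has: B, E.
Demand: 4 + 2 = 6.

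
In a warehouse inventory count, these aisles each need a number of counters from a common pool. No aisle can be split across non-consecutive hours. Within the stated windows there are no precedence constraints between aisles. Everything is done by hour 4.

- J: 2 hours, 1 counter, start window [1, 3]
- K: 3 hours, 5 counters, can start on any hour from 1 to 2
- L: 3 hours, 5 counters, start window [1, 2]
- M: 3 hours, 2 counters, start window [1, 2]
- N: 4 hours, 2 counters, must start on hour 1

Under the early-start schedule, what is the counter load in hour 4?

At early start, hour 4 has: N.
Demand: 2 = 2.

2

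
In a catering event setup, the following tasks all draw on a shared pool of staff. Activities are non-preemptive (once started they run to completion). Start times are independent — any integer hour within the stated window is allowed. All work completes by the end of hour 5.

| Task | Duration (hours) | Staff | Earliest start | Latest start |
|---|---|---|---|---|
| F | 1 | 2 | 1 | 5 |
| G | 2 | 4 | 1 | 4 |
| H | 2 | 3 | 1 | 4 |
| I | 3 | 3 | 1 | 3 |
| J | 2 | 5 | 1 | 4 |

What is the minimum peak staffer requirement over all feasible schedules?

8

Early-start (F@1, G@1, H@1, I@1, J@1) gives peak 17: h1:17  h2:15  h3:3  h4:0  h5:0.
Shift H→2, I→3, J→4.
Schedule F@1, G@1, H@2, I@3, J@4: h1:6  h2:7  h3:6  h4:8  h5:8 — peak 8.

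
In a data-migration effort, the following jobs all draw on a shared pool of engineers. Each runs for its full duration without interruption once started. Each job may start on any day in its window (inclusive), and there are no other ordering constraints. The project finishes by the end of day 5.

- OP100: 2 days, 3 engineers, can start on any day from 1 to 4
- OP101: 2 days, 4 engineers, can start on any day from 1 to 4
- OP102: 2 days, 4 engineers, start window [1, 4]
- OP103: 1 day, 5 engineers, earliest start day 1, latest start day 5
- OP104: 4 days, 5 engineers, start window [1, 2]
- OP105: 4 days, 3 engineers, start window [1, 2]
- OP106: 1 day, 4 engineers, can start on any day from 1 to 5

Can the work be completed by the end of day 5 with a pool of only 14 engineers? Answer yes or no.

no

The minimum achievable peak is 15; 14 < 15, so no feasible schedule stays within the cap.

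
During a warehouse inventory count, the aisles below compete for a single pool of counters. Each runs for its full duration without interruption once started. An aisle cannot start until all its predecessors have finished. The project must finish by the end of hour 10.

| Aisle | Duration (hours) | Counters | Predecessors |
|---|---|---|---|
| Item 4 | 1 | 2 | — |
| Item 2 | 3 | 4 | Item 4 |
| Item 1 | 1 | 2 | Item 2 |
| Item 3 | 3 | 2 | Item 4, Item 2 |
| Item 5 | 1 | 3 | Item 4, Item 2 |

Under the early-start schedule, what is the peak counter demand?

Early-start schedule: Item 4@1, Item 2@2, Item 1@5, Item 3@5, Item 5@5.
Load per hour: hour 1: 2, hour 2: 4, hour 3: 4, hour 4: 4, hour 5: 7, hour 6: 2, hour 7: 2, hour 8: 0, hour 9: 0, hour 10: 0.
Peak is 7.

7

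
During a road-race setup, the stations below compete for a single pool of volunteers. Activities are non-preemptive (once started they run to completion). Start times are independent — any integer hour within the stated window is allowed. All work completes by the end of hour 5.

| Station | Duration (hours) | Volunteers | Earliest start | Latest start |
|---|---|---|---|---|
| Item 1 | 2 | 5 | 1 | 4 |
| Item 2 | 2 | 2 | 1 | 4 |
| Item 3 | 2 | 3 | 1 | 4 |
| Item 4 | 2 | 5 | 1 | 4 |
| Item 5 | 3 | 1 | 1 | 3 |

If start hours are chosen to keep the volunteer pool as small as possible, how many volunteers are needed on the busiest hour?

Early-start (Item 1@1, Item 2@1, Item 3@1, Item 4@1, Item 5@1) gives peak 16: h1:16  h2:16  h3:1  h4:0  h5:0.
Shift Item 3→3, Item 4→4.
Schedule Item 1@1, Item 2@1, Item 3@3, Item 4@4, Item 5@1: h1:8  h2:8  h3:4  h4:8  h5:5 — peak 8.

8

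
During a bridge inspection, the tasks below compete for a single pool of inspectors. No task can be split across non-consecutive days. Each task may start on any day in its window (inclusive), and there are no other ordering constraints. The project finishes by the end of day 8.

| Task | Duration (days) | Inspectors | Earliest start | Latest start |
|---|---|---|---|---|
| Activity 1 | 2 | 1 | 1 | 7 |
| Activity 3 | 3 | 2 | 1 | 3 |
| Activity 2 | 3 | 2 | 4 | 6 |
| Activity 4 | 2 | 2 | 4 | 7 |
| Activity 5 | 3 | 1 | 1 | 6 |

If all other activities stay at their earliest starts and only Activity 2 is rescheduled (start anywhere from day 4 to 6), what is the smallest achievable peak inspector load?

Activity 2@4: d1:4  d2:4  d3:3  d4:4  d5:4  d6:2  d7:0  d8:0 → peak 4
Activity 2@5: d1:4  d2:4  d3:3  d4:2  d5:4  d6:2  d7:2  d8:0 → peak 4
Activity 2@6: d1:4  d2:4  d3:3  d4:2  d5:2  d6:2  d7:2  d8:2 → peak 4
Best is Activity 2@4, peak 4.

4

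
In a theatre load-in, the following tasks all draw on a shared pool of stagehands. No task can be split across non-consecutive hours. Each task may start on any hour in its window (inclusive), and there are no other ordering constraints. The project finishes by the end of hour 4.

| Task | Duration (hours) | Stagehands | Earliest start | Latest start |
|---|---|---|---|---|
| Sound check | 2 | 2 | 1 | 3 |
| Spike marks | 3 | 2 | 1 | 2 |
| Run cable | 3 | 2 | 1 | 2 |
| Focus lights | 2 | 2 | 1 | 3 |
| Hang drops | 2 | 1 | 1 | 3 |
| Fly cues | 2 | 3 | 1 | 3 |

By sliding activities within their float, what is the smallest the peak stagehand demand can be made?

Early-start (Sound check@1, Spike marks@1, Run cable@1, Focus lights@1, Hang drops@1, Fly cues@1) gives peak 12: h1:12  h2:12  h3:4  h4:0.
Shift Hang drops→3, Fly cues→3.
Schedule Sound check@1, Spike marks@1, Run cable@1, Focus lights@1, Hang drops@3, Fly cues@3: h1:8  h2:8  h3:8  h4:4 — peak 8.

8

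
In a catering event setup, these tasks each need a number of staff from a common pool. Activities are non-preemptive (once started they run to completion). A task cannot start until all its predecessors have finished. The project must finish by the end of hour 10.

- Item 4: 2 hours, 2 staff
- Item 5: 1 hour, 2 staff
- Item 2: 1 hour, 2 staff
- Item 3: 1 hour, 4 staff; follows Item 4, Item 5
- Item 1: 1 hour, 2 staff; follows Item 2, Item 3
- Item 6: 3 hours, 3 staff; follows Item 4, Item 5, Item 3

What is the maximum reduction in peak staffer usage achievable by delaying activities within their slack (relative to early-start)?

2

Early-start peak: h1:6  h2:2  h3:4  h4:5  h5:3  h6:3  h7:0  h8:0  h9:0  h10:0 ⇒ 6.
Leveled (Item 4@1, Item 5@1, Item 2@2, Item 3@3, Item 1@4, Item 6@5): h1:4  h2:4  h3:4  h4:2  h5:3  h6:3  h7:3  h8:0  h9:0  h10:0 ⇒ 4.
Reduction 6 − 4 = 2.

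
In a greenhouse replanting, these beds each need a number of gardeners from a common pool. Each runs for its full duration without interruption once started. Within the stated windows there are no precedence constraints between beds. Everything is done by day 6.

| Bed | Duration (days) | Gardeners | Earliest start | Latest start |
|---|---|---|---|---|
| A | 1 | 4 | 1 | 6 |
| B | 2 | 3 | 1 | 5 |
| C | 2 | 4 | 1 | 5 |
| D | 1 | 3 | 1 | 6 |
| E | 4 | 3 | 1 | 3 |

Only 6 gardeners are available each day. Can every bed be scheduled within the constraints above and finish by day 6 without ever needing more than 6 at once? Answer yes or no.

The minimum achievable peak is 7; 6 < 7, so no feasible schedule stays within the cap.

no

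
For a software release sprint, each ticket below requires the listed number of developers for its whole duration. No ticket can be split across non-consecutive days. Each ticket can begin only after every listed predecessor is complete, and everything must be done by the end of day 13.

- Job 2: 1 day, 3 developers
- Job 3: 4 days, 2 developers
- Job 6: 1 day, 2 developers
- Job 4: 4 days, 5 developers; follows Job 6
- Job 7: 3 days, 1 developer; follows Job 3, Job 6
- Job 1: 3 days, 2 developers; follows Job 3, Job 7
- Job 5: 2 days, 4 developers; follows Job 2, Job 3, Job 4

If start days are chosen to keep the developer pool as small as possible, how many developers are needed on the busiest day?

6

Early-start (Job 2@1, Job 3@1, Job 6@1, Job 4@2, Job 7@5, Job 1@8, Job 5@6) gives peak 7: d1:7  d2:7  d3:7  d4:7  d5:6  d6:5  d7:5  d8:2  d9:2  d10:2  d11:0  d12:0  d13:0.
Shift Job 6→2, Job 4→5, Job 1→9, Job 5→9.
Schedule Job 2@1, Job 3@1, Job 6@2, Job 4@5, Job 7@5, Job 1@9, Job 5@9: d1:5  d2:4  d3:2  d4:2  d5:6  d6:6  d7:6  d8:5  d9:6  d10:6  d11:2  d12:0  d13:0 — peak 6.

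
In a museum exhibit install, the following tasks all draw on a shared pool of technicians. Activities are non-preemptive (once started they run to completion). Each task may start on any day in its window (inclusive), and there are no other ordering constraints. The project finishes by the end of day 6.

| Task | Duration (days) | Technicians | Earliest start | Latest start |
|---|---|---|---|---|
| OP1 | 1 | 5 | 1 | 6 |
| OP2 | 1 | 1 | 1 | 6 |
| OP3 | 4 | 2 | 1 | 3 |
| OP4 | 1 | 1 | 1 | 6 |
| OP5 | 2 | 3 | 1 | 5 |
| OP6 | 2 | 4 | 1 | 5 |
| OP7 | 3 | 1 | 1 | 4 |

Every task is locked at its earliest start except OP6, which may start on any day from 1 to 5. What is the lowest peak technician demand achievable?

OP6@1: d1:17  d2:10  d3:3  d4:2  d5:0  d6:0 → peak 17
OP6@2: d1:13  d2:10  d3:7  d4:2  d5:0  d6:0 → peak 13
OP6@3: d1:13  d2:6  d3:7  d4:6  d5:0  d6:0 → peak 13
OP6@4: d1:13  d2:6  d3:3  d4:6  d5:4  d6:0 → peak 13
OP6@5: d1:13  d2:6  d3:3  d4:2  d5:4  d6:4 → peak 13
Best is OP6@2, peak 13.

13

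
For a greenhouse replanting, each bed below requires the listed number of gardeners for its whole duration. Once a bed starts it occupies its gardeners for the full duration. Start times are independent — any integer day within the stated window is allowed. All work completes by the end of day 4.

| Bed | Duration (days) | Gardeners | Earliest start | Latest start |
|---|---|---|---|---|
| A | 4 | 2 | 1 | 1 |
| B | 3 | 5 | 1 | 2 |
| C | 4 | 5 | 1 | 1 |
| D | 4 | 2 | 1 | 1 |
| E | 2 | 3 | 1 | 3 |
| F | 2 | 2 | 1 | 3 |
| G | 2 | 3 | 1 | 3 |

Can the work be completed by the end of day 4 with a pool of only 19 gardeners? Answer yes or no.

yes

Schedule A@1, B@1, C@1, D@1, E@1, F@1, G@3: d1:19  d2:19  d3:17  d4:12 — peak 19 ≤ 19.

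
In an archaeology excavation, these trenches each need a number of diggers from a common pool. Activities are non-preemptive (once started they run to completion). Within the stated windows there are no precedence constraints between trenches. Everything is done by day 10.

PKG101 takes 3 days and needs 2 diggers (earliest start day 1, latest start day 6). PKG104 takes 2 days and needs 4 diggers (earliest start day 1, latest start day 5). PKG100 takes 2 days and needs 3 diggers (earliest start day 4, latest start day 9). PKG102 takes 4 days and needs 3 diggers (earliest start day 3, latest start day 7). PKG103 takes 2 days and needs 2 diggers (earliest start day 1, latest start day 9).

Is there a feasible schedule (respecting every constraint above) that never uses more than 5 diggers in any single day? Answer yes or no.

yes

Schedule PKG101@3, PKG104@1, PKG100@4, PKG102@6, PKG103@6: d1:4  d2:4  d3:2  d4:5  d5:5  d6:5  d7:5  d8:3  d9:3  d10:0 — peak 5 ≤ 5.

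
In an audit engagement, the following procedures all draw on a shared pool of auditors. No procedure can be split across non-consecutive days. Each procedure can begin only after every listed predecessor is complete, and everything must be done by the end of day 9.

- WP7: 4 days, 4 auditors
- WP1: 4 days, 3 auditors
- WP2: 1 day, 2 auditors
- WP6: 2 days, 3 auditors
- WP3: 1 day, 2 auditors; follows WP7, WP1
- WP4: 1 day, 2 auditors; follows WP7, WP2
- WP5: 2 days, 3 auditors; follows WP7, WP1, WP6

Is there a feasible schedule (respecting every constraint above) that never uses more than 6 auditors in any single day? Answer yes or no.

no

The minimum achievable peak is 7; 6 < 7, so no feasible schedule stays within the cap.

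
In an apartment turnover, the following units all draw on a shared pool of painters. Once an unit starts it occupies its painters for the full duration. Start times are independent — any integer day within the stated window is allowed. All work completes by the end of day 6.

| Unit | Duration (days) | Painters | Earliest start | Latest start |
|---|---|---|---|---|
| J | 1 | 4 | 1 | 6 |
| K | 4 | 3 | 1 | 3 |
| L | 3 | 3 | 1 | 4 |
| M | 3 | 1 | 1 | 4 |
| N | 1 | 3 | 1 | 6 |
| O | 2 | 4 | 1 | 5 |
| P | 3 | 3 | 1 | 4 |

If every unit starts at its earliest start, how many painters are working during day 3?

10

At early start, day 3 has: K, L, M, P.
Demand: 3 + 3 + 1 + 3 = 10.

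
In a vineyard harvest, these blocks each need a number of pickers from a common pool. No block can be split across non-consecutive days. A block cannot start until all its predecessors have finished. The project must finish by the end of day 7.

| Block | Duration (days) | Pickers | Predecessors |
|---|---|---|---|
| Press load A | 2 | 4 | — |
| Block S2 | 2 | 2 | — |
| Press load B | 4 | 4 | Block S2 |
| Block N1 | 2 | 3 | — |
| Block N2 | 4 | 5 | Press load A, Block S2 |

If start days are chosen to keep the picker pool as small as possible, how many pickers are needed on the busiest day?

9

Schedule Press load A@1, Block S2@1, Press load B@3, Block N1@1, Block N2@3: d1:9  d2:9  d3:9  d4:9  d5:9  d6:9  d7:0 — peak 9.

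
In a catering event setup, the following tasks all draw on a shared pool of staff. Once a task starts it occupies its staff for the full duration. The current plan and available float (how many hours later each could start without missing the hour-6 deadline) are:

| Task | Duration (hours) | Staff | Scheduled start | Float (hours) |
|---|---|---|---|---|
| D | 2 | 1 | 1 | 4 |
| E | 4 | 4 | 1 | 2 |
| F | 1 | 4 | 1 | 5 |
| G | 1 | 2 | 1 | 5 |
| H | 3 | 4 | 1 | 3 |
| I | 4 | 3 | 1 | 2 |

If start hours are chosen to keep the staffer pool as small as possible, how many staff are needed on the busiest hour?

11

Early-start (D@1, E@1, F@1, G@1, H@1, I@1) gives peak 18: h1:18  h2:12  h3:11  h4:7  h5:0  h6:0.
Shift H→2, I→3.
Schedule D@1, E@1, F@1, G@1, H@2, I@3: h1:11  h2:9  h3:11  h4:11  h5:3  h6:3 — peak 11.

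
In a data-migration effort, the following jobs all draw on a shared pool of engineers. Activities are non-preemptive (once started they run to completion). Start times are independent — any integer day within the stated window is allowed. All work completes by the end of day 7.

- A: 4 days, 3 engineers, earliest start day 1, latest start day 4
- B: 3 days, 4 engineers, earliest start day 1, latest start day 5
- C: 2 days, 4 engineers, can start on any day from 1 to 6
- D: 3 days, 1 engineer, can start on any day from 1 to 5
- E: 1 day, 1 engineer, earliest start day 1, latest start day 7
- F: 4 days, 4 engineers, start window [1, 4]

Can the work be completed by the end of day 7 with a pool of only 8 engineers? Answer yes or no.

yes

Schedule A@1, B@1, C@5, D@1, E@4, F@4: d1:8  d2:8  d3:8  d4:8  d5:8  d6:8  d7:4 — peak 8 ≤ 8.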